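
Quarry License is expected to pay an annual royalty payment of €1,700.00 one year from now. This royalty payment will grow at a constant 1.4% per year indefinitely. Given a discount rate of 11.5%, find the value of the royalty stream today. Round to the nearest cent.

Growing perpetuity: P = D₁ / (r − g) = €1,700.0000 / (0.115 − 0.014) = €16,831.68

€16831.68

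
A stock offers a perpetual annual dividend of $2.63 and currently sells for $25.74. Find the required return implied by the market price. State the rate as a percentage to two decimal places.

P = C/r ⇒ r = C/P = $2.63/$25.74 = 0.102176

10.22%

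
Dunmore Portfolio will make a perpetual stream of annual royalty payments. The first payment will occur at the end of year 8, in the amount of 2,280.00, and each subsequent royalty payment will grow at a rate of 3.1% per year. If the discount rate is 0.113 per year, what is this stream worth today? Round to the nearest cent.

13141.80

Value at end of year 7: C₁ / (r − g) = 2,280.00 / (0.113 − 0.031) = 27,804.8780
Discount to today: PV = 27,804.8780 / (1 + 0.113)^7 = 27,804.8780 / 2.115759 = 13,141.80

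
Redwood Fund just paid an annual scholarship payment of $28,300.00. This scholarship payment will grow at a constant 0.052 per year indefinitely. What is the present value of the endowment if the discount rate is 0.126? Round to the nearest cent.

$402318.92

D₁ = D₀ × (1 + g) = $28,300.00 × 1.052 = $29,771.6000
Growing perpetuity: P = D₁ / (r − g) = $29,771.6000 / (0.126 − 0.052) = $402,318.92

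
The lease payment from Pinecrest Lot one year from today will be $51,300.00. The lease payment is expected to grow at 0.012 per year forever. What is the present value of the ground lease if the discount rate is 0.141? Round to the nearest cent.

Growing perpetuity: P = D₁ / (r − g) = $51,300.0000 / (0.141 − 0.012) = $397,674.42

$397674.42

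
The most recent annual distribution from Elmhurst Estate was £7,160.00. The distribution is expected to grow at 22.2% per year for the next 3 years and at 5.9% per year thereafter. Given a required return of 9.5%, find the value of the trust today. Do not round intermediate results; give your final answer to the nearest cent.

£319596.09

D_1 = 8749.52000
D_2 = 10691.91344
D_3 = 13065.51822
Terminal value at year 3: TV = D_3×(1+g_2)/(r−g_2) = 13836.38380/0.036 = 384343.99441
P_0 = D_1/(1+r)^1 + D_2/(1+r)^2 + D_3/(1+r)^3 + TV/(1+r)^3
    = 7990.42922 + 8917.17307 + 9951.40228 + 292737.08359 = 319596.08816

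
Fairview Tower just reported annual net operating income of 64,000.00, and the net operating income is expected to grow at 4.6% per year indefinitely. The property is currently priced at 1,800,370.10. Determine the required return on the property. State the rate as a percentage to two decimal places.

8.32%

D₁ = 64,000.00 × 1.046 = 66,944.0000
P = D₁/(r − g) ⇒ r = D₁/P + g = 66,944.0000/1,800,370.10 + 0.046 = 0.037183 + 0.046 = 0.083183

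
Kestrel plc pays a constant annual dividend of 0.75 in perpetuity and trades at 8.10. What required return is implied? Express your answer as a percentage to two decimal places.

P = C/r ⇒ r = C/P = 0.75/8.10 = 0.092593

9.26%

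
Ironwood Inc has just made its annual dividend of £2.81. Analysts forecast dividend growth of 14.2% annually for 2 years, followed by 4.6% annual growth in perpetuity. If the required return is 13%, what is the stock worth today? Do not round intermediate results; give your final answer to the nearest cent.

£41.45

D_1 = 3.20902
D_2 = 3.66470
Terminal value at year 2: TV = D_2×(1+g_2)/(r−g_2) = 3.83328/0.084 = 45.63425
P_0 = D_1/(1+r)^1 + D_2/(1+r)^2 + TV/(1+r)^2
    = 2.83984 + 2.87000 + 35.73831 = 41.44815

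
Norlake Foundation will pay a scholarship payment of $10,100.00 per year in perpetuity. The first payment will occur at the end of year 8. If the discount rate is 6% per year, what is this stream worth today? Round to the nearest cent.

$111951.28

Value at end of year 7: C / r = $10,100.00 / 0.06 = $168,333.3333
Discount to today: PV = $168,333.3333 / (1 + 0.06)^7 = $168,333.3333 / 1.503630 = $111,951.28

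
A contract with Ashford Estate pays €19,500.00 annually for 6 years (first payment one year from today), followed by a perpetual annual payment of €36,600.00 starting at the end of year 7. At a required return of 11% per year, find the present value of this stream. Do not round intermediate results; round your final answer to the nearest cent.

€260385.08

PV of 6-year annuity: €19,500.00 × [1 − (1+0.11)^−6] / 0.11 = 82495.48815
Perpetuity value at year 6: €36,600.00 / 0.11 = 332727.27273
PV of perpetuity: 332727.27273 / (1+0.11)^6 = 177889.58728
Total PV = 82495.48815 + 177889.58728 = 260385.07543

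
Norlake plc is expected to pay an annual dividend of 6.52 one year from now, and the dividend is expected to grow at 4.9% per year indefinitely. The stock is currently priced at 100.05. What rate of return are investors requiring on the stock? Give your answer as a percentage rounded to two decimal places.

11.42%

P = D₁/(r − g) ⇒ r = D₁/P + g = 6.5200/100.05 + 0.049 = 0.065167 + 0.049 = 0.114167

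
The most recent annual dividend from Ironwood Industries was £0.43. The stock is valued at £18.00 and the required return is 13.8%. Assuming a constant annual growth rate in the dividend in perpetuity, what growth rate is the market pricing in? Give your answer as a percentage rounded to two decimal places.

P = D₀(1+g)/(r−g) ⇒ P(r−g) = D₀(1+g) ⇒ g(P+D₀) = P·r − D₀
g = (P·r − D₀)/(P + D₀) = (£18.00×0.138 − £0.43) / (£18.00 + £0.43) = 0.111449

11.14%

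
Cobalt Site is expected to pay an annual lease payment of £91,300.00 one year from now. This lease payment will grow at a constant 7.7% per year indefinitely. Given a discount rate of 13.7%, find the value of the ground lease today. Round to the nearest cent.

Growing perpetuity: P = D₁ / (r − g) = £91,300.0000 / (0.137 − 0.077) = £1,521,666.67

£1521666.67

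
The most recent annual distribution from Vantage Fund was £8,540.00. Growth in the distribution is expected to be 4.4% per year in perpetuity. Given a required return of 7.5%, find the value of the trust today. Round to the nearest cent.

D₁ = D₀ × (1 + g) = £8,540.00 × 1.044 = £8,915.7600
Growing perpetuity: P = D₁ / (r − g) = £8,915.7600 / (0.075 − 0.044) = £287,605.16

£287605.16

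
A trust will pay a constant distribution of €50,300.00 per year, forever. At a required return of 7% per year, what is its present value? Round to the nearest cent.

Level perpetuity: PV = C / r = €50,300.00 / 0.07 = €718,571.43

€718571.43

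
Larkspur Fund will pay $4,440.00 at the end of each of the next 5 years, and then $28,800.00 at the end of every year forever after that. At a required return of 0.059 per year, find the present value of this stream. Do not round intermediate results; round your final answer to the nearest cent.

PV of 5-year annuity: $4,440.00 × [1 − (1+0.059)^−5] / 0.059 = 18753.88471
Perpetuity value at year 5: $28,800.00 / 0.059 = 488135.59322
PV of perpetuity: 488135.59322 / (1+0.059)^5 = 366488.77347
Total PV = 18753.88471 + 366488.77347 = 385242.65818

$385242.66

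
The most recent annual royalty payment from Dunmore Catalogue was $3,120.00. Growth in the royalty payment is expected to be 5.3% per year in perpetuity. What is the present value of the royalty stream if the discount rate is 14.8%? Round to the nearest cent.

D₁ = D₀ × (1 + g) = $3,120.00 × 1.053 = $3,285.3600
Growing perpetuity: P = D₁ / (r − g) = $3,285.3600 / (0.148 − 0.053) = $34,582.74

$34582.74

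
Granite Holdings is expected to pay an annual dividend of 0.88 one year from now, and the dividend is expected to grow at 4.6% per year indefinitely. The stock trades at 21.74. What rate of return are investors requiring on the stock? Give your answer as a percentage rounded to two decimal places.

8.65%

P = D₁/(r − g) ⇒ r = D₁/P + g = 0.8800/21.74 + 0.046 = 0.040478 + 0.046 = 0.086478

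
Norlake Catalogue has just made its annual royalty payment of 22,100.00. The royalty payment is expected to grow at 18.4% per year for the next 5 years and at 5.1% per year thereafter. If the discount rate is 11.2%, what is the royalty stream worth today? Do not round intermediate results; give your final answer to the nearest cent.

654983.77

D_1 = 26166.40000
D_2 = 30981.01760
D_3 = 36681.52484
D_4 = 43430.92541
D_5 = 51422.21568
Terminal value at year 5: TV = D_5×(1+g_2)/(r−g_2) = 54044.74868/0.061 = 885979.48662
P_0 = D_1/(1+r)^1 + D_2/(1+r)^2 + D_3/(1+r)^3 + D_4/(1+r)^4 + D_5/(1+r)^5 + TV/(1+r)^5
    = 23530.93525 + 25054.52099 + 26676.75616 + 28404.02814 + 30243.13788 + 521074.39194 = 654983.77036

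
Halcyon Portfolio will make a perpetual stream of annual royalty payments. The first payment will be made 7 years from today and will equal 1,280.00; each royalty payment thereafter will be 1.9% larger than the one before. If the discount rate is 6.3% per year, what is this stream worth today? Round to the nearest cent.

Value at end of year 6: C₁ / (r − g) = 1,280.00 / (0.063 − 0.019) = 29,090.9091
Discount to today: PV = 29,090.9091 / (1 + 0.063)^6 = 29,090.9091 / 1.442778 = 20,163.12

20163.12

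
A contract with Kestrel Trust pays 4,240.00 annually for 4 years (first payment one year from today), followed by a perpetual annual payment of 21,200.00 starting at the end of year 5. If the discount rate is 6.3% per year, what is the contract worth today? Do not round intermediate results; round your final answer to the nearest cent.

PV of 4-year annuity: 4,240.00 × [1 − (1+0.063)^−4] / 0.063 = 14591.68041
Perpetuity value at year 4: 21,200.00 / 0.063 = 336507.93651
PV of perpetuity: 336507.93651 / (1+0.063)^4 = 263549.53445
Total PV = 14591.68041 + 263549.53445 = 278141.21486

278141.21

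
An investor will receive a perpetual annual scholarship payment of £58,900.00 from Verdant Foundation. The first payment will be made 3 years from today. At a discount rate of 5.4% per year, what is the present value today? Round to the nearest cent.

£981839.08

Value at end of year 2: C / r = £58,900.00 / 0.054 = £1,090,740.7407
Discount to today: PV = £1,090,740.7407 / (1 + 0.054)^2 = £1,090,740.7407 / 1.110916 = £981,839.08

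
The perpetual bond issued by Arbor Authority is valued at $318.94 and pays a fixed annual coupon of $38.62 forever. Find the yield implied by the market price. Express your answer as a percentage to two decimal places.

P = C/r ⇒ r = C/P = $38.62/$318.94 = 0.121089

12.11%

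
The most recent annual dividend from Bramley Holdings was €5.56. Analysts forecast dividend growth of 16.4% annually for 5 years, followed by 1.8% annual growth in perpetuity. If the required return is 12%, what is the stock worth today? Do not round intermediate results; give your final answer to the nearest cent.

€98.53

D_1 = 6.47184
D_2 = 7.53322
D_3 = 8.76867
D_4 = 10.20673
D_5 = 11.88064
Terminal value at year 5: TV = D_5×(1+g_2)/(r−g_2) = 12.09449/0.102 = 118.57341
P_0 = D_1/(1+r)^1 + D_2/(1+r)^2 + D_3/(1+r)^3 + D_4/(1+r)^4 + D_5/(1+r)^5 + TV/(1+r)^5
    = 5.77843 + 6.00544 + 6.24137 + 6.48656 + 6.74139 + 67.28174 = 98.53492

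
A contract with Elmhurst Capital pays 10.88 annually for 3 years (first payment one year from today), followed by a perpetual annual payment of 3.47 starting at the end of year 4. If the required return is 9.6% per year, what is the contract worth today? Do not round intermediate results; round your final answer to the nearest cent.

54.70

PV of 3-year annuity: 10.88 × [1 − (1+0.096)^−3] / 0.096 = 27.24863
Perpetuity value at year 3: 3.47 / 0.096 = 36.14583
PV of perpetuity: 36.14583 / (1+0.096)^3 = 27.45532
Total PV = 27.24863 + 27.45532 = 54.70395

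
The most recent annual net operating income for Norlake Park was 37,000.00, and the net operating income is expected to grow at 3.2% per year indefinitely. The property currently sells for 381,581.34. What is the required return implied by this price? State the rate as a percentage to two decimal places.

13.21%

D₁ = 37,000.00 × 1.032 = 38,184.0000
P = D₁/(r − g) ⇒ r = D₁/P + g = 38,184.0000/381,581.34 + 0.032 = 0.100068 + 0.032 = 0.132068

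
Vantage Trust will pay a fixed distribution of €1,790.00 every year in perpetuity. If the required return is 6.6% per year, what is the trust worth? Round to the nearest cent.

Level perpetuity: PV = C / r = €1,790.00 / 0.066 = €27,121.21

€27121.21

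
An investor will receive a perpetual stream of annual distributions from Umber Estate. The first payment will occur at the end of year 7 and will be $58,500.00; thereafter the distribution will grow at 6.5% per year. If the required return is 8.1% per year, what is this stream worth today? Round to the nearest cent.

$2291298.76

Value at end of year 6: C₁ / (r − g) = $58,500.00 / (0.081 − 0.065) = $3,656,250.0000
Discount to today: PV = $3,656,250.0000 / (1 + 0.081)^6 = $3,656,250.0000 / 1.595711 = $2,291,298.76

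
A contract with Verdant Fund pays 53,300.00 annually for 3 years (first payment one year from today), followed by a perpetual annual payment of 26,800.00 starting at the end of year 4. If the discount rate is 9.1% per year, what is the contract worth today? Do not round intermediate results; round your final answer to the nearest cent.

PV of 3-year annuity: 53,300.00 × [1 − (1+0.091)^−3] / 0.091 = 134677.91399
Perpetuity value at year 3: 26,800.00 / 0.091 = 294505.49451
PV of perpetuity: 294505.49451 / (1+0.091)^3 = 226787.51899
Total PV = 134677.91399 + 226787.51899 = 361465.43298

361465.43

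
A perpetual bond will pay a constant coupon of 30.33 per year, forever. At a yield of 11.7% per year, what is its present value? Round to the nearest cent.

259.23

Level perpetuity: PV = C / r = 30.33 / 0.117 = 259.23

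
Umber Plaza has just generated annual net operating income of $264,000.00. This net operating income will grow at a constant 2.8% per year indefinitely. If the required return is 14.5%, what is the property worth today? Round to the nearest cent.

D₁ = D₀ × (1 + g) = $264,000.00 × 1.028 = $271,392.0000
Growing perpetuity: P = D₁ / (r − g) = $271,392.0000 / (0.145 − 0.028) = $2,319,589.74

$2319589.74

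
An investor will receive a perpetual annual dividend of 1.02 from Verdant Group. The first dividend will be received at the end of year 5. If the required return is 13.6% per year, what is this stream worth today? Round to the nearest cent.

4.50

Value at end of year 4: C / r = 1.02 / 0.136 = 7.5000
Discount to today: PV = 7.5000 / (1 + 0.136)^4 = 7.5000 / 1.665380 = 4.50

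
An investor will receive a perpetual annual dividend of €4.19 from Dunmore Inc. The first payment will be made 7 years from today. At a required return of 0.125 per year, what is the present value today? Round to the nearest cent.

Value at end of year 6: C / r = €4.19 / 0.125 = €33.5200
Discount to today: PV = €33.5200 / (1 + 0.125)^6 = €33.5200 / 2.027287 = €16.53

€16.53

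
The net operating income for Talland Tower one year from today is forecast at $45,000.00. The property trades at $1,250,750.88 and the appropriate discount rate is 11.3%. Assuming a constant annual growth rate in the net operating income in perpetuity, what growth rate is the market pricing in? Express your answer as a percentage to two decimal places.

P = D₁/(r−g) ⇒ g = r − D₁/P = 0.113 − $45,000.00/$1,250,750.88 = 0.077022

7.70%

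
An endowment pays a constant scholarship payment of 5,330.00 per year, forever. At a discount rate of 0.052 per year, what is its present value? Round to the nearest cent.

102500.00

Level perpetuity: PV = C / r = 5,330.00 / 0.052 = 102,500.00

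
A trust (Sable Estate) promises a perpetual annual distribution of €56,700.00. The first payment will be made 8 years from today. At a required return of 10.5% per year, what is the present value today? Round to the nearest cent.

€268446.54

Value at end of year 7: C / r = €56,700.00 / 0.105 = €540,000.0000
Discount to today: PV = €540,000.0000 / (1 + 0.105)^7 = €540,000.0000 / 2.011574 = €268,446.54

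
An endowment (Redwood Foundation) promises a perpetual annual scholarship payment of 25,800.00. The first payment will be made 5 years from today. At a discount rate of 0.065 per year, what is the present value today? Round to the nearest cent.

308537.47

Value at end of year 4: C / r = 25,800.00 / 0.065 = 396,923.0769
Discount to today: PV = 396,923.0769 / (1 + 0.065)^4 = 396,923.0769 / 1.286466 = 308,537.47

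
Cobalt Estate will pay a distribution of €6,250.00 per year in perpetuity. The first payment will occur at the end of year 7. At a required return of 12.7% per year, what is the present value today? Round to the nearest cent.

Value at end of year 6: C / r = €6,250.00 / 0.127 = €49,212.5984
Discount to today: PV = €49,212.5984 / (1 + 0.127)^6 = €49,212.5984 / 2.049007 = €24,017.78

€24017.78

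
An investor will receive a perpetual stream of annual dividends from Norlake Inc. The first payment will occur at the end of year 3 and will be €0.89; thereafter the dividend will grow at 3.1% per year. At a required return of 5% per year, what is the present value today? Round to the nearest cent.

Value at end of year 2: C₁ / (r − g) = €0.89 / (0.05 − 0.031) = €46.8421
Discount to today: PV = €46.8421 / (1 + 0.05)^2 = €46.8421 / 1.102500 = €42.49

€42.49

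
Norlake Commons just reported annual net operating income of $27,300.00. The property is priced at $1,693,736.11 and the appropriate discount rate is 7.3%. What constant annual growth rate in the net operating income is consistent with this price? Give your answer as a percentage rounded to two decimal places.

P = D₀(1+g)/(r−g) ⇒ P(r−g) = D₀(1+g) ⇒ g(P+D₀) = P·r − D₀
g = (P·r − D₀)/(P + D₀) = ($1,693,736.11×0.073 − $27,300.00) / ($1,693,736.11 + $27,300.00) = 0.055979

5.60%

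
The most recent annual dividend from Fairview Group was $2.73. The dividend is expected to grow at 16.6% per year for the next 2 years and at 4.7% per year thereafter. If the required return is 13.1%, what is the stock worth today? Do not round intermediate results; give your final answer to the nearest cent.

$41.88

D_1 = 3.18318
D_2 = 3.71159
Terminal value at year 2: TV = D_2×(1+g_2)/(r−g_2) = 3.88603/0.084 = 46.26229
P_0 = D_1/(1+r)^1 + D_2/(1+r)^2 + TV/(1+r)^2
    = 2.81448 + 2.90158 + 36.16612 = 41.88218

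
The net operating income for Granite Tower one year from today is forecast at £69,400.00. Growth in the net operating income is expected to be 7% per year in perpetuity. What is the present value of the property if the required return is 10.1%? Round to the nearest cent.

£2238709.68

Growing perpetuity: P = D₁ / (r − g) = £69,400.0000 / (0.101 − 0.07) = £2,238,709.68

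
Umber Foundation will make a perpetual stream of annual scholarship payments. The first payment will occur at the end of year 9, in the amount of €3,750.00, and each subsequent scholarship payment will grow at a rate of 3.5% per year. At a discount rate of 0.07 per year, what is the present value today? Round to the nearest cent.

€62358.12

Value at end of year 8: C₁ / (r − g) = €3,750.00 / (0.07 − 0.035) = €107,142.8571
Discount to today: PV = €107,142.8571 / (1 + 0.07)^8 = €107,142.8571 / 1.718186 = €62,358.12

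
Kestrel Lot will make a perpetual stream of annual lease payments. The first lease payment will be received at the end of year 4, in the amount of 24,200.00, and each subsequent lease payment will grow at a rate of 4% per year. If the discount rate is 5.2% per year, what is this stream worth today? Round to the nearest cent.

Value at end of year 3: C₁ / (r − g) = 24,200.00 / (0.052 − 0.04) = 2,016,666.6667
Discount to today: PV = 2,016,666.6667 / (1 + 0.052)^3 = 2,016,666.6667 / 1.164253 = 1,732,155.59

1732155.59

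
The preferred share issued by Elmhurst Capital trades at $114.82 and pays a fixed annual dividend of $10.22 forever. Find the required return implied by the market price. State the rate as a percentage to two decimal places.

P = C/r ⇒ r = C/P = $10.22/$114.82 = 0.089009

8.90%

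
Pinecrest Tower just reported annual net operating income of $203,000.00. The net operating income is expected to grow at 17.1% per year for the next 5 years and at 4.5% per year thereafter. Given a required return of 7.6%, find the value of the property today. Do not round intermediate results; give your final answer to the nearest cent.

$11764232.71

D_1 = 237713.00000
D_2 = 278361.92300
D_3 = 325961.81183
D_4 = 381701.28166
D_5 = 446972.20082
Terminal value at year 5: TV = D_5×(1+g_2)/(r−g_2) = 467085.94986/0.031 = 15067288.70505
P_0 = D_1/(1+r)^1 + D_2/(1+r)^2 + D_3/(1+r)^3 + D_4/(1+r)^4 + D_5/(1+r)^5 + TV/(1+r)^5
    = 220922.86245 + 240428.13377 + 261655.52476 + 284757.08131 + 309898.27344 + 10446570.83036 = 11764232.70609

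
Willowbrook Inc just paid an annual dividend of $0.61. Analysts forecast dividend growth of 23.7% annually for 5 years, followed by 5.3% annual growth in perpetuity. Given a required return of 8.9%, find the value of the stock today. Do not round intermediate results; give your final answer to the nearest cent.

$38.28

D_1 = 0.75457
D_2 = 0.93340
D_3 = 1.15462
D_4 = 1.42826
D_5 = 1.76676
Terminal value at year 5: TV = D_5×(1+g_2)/(r−g_2) = 1.86040/0.036 = 51.67782
P_0 = D_1/(1+r)^1 + D_2/(1+r)^2 + D_3/(1+r)^3 + D_4/(1+r)^4 + D_5/(1+r)^5 + TV/(1+r)^5
    = 0.69290 + 0.78707 + 0.89404 + 1.01554 + 1.15356 + 33.74153 = 38.28464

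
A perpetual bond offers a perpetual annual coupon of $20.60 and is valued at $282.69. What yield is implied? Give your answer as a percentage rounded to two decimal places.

7.29%

P = C/r ⇒ r = C/P = $20.60/$282.69 = 0.072871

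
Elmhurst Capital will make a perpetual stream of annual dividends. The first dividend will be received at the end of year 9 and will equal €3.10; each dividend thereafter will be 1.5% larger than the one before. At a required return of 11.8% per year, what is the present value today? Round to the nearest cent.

Value at end of year 8: C₁ / (r − g) = €3.10 / (0.118 − 0.015) = €30.0971
Discount to today: PV = €30.0971 / (1 + 0.118)^8 = €30.0971 / 2.440813 = €12.33

€12.33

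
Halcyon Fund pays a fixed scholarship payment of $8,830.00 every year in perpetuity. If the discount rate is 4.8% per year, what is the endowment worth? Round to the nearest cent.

$183958.33

Level perpetuity: PV = C / r = $8,830.00 / 0.048 = $183,958.33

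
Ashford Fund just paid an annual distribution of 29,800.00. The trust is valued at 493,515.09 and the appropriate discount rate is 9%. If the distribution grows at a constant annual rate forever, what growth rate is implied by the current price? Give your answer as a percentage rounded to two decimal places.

P = D₀(1+g)/(r−g) ⇒ P(r−g) = D₀(1+g) ⇒ g(P+D₀) = P·r − D₀
g = (P·r − D₀)/(P + D₀) = (493,515.09×0.09 − 29,800.00) / (493,515.09 + 29,800.00) = 0.027930

2.79%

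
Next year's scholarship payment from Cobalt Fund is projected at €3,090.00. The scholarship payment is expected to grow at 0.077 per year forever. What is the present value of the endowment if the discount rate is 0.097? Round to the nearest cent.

€154500.00

Growing perpetuity: P = D₁ / (r − g) = €3,090.0000 / (0.097 − 0.077) = €154,500.00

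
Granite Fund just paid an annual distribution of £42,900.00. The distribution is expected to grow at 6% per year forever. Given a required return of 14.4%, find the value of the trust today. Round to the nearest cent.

D₁ = D₀ × (1 + g) = £42,900.00 × 1.06 = £45,474.0000
Growing perpetuity: P = D₁ / (r − g) = £45,474.0000 / (0.144 − 0.06) = £541,357.14

£541357.14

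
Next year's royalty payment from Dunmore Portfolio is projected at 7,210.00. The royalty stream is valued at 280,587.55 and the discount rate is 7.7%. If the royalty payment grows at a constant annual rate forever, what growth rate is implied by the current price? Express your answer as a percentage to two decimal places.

5.13%

P = D₁/(r−g) ⇒ g = r − D₁/P = 0.077 − 7,210.00/280,587.55 = 0.051304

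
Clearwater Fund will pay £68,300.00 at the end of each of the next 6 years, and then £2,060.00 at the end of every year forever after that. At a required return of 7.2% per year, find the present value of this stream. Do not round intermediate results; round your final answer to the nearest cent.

PV of 6-year annuity: £68,300.00 × [1 − (1+0.072)^−6] / 0.072 = 323554.29546
Perpetuity value at year 6: £2,060.00 / 0.072 = 28611.11111
PV of perpetuity: 28611.11111 / (1+0.072)^6 = 18852.37248
Total PV = 323554.29546 + 18852.37248 = 342406.66794

£342406.67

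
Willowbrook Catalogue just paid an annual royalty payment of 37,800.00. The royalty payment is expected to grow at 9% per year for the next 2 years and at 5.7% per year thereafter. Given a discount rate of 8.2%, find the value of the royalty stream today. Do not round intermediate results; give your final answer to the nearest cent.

D_1 = 41202.00000
D_2 = 44910.18000
Terminal value at year 2: TV = D_2×(1+g_2)/(r−g_2) = 47470.06026/0.025 = 1898802.41040
P_0 = D_1/(1+r)^1 + D_2/(1+r)^2 + TV/(1+r)^2
    = 38079.48244 + 38361.03129 + 1621904.40309 = 1698344.91682

1698344.92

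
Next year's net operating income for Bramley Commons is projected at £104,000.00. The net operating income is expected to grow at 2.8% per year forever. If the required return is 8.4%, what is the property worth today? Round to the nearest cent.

Growing perpetuity: P = D₁ / (r − g) = £104,000.0000 / (0.084 − 0.028) = £1,857,142.86

£1857142.86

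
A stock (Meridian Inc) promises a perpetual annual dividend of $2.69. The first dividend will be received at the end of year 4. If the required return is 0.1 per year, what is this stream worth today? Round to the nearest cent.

$20.21

Value at end of year 3: C / r = $2.69 / 0.1 = $26.9000
Discount to today: PV = $26.9000 / (1 + 0.1)^3 = $26.9000 / 1.331000 = $20.21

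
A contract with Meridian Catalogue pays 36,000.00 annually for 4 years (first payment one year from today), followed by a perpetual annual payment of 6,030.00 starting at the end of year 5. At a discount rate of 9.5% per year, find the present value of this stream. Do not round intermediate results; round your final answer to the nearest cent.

PV of 4-year annuity: 36,000.00 × [1 − (1+0.095)^−4] / 0.095 = 115361.32036
Perpetuity value at year 4: 6,030.00 / 0.095 = 63473.68421
PV of perpetuity: 63473.68421 / (1+0.095)^4 = 44150.66305
Total PV = 115361.32036 + 44150.66305 = 159511.98341

159511.98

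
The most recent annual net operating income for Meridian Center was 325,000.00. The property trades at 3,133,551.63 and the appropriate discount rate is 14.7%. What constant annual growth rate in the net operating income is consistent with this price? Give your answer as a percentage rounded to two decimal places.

3.92%

P = D₀(1+g)/(r−g) ⇒ P(r−g) = D₀(1+g) ⇒ g(P+D₀) = P·r − D₀
g = (P·r − D₀)/(P + D₀) = (3,133,551.63×0.147 − 325,000.00) / (3,133,551.63 + 325,000.00) = 0.039216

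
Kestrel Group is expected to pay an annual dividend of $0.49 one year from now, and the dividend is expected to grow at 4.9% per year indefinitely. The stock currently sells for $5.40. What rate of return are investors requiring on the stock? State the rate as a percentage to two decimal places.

13.97%

P = D₁/(r − g) ⇒ r = D₁/P + g = $0.4900/$5.40 + 0.049 = 0.090741 + 0.049 = 0.139741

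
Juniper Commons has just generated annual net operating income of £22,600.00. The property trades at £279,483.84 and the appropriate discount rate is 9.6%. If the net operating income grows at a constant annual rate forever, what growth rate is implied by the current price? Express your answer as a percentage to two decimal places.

P = D₀(1+g)/(r−g) ⇒ P(r−g) = D₀(1+g) ⇒ g(P+D₀) = P·r − D₀
g = (P·r − D₀)/(P + D₀) = (£279,483.84×0.096 − £22,600.00) / (£279,483.84 + £22,600.00) = 0.014004

1.40%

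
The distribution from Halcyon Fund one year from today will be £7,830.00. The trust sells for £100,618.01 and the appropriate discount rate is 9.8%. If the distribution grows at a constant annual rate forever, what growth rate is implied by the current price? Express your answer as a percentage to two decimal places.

P = D₁/(r−g) ⇒ g = r − D₁/P = 0.098 − £7,830.00/£100,618.01 = 0.020181

2.02%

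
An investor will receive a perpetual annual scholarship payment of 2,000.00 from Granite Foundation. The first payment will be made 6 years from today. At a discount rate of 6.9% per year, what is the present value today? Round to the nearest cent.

20763.11

Value at end of year 5: C / r = 2,000.00 / 0.069 = 28,985.5072
Discount to today: PV = 28,985.5072 / (1 + 0.069)^5 = 28,985.5072 / 1.396010 = 20,763.11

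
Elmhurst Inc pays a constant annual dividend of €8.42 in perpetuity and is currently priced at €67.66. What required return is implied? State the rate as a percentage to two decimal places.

12.44%

P = C/r ⇒ r = C/P = €8.42/€67.66 = 0.124446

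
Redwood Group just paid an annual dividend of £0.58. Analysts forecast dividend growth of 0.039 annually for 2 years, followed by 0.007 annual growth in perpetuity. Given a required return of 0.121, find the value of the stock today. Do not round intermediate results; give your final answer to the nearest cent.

£5.44

D_1 = 0.60262
D_2 = 0.62612
Terminal value at year 2: TV = D_2×(1+g_2)/(r−g_2) = 0.63051/0.114 = 5.53075
P_0 = D_1/(1+r)^1 + D_2/(1+r)^2 + TV/(1+r)^2
    = 0.53757 + 0.49825 + 4.40121 = 5.43704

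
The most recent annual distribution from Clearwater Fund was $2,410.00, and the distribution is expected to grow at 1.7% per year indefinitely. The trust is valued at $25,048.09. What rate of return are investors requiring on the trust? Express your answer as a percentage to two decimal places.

11.49%

D₁ = $2,410.00 × 1.017 = $2,450.9700
P = D₁/(r − g) ⇒ r = D₁/P + g = $2,450.9700/$25,048.09 + 0.017 = 0.097851 + 0.017 = 0.114851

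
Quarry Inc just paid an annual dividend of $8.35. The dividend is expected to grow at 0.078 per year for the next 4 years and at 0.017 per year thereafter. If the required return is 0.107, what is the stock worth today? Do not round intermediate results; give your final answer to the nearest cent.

$116.12

D_1 = 9.00130
D_2 = 9.70340
D_3 = 10.46027
D_4 = 11.27617
Terminal value at year 4: TV = D_4×(1+g_2)/(r−g_2) = 11.46786/0.09 = 127.42069
P_0 = D_1/(1+r)^1 + D_2/(1+r)^2 + D_3/(1+r)^3 + D_4/(1+r)^4 + TV/(1+r)^4
    = 8.13126 + 7.91824 + 7.71081 + 7.50881 + 84.84954 = 116.11865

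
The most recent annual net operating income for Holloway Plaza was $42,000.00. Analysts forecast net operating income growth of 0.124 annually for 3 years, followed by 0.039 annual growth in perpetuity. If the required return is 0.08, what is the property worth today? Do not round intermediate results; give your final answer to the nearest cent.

$1336347.78

D_1 = 47208.00000
D_2 = 53061.79200
D_3 = 59641.45421
Terminal value at year 3: TV = D_3×(1+g_2)/(r−g_2) = 61967.47092/0.041 = 1511401.72981
P_0 = D_1/(1+r)^1 + D_2/(1+r)^2 + D_3/(1+r)^3 + TV/(1+r)^3
    = 43711.11111 + 45491.93416 + 47345.30925 + 1199799.42225 = 1336347.77677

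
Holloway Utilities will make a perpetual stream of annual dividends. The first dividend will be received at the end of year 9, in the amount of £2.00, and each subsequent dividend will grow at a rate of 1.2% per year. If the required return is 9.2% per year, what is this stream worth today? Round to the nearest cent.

Value at end of year 8: C₁ / (r − g) = £2.00 / (0.092 − 0.012) = £25.0000
Discount to today: PV = £25.0000 / (1 + 0.092)^8 = £25.0000 / 2.022000 = £12.36

£12.36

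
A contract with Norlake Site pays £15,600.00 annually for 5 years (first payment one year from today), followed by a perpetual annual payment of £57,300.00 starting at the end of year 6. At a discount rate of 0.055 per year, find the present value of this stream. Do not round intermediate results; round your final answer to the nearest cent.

£863747.32

PV of 5-year annuity: £15,600.00 × [1 − (1+0.055)^−5] / 0.055 = 66616.43782
Perpetuity value at year 5: £57,300.00 / 0.055 = 1041818.18182
PV of perpetuity: 1041818.18182 / (1+0.055)^5 = 797130.88137
Total PV = 66616.43782 + 797130.88137 = 863747.31918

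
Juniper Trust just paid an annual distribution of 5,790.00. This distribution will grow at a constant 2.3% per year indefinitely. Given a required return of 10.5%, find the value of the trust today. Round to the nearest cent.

72233.78

D₁ = D₀ × (1 + g) = 5,790.00 × 1.023 = 5,923.1700
Growing perpetuity: P = D₁ / (r − g) = 5,923.1700 / (0.105 − 0.023) = 72,233.78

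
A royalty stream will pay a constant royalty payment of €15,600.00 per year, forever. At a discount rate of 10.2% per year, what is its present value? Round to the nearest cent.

€152941.18

Level perpetuity: PV = C / r = €15,600.00 / 0.102 = €152,941.18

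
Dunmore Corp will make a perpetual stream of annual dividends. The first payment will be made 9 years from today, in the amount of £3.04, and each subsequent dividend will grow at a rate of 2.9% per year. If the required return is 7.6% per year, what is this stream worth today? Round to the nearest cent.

Value at end of year 8: C₁ / (r − g) = £3.04 / (0.076 − 0.029) = £64.6809
Discount to today: PV = £64.6809 / (1 + 0.076)^8 = £64.6809 / 1.796794 = £36.00

£36.00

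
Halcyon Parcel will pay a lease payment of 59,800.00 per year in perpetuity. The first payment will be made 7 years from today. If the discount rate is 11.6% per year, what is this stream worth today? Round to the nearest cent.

266844.36

Value at end of year 6: C / r = 59,800.00 / 0.116 = 515,517.2414
Discount to today: PV = 515,517.2414 / (1 + 0.116)^6 = 515,517.2414 / 1.931902 = 266,844.36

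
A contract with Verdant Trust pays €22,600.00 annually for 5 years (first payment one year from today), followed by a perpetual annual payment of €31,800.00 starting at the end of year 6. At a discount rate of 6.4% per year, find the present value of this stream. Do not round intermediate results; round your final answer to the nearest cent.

€458539.34

PV of 5-year annuity: €22,600.00 × [1 − (1+0.064)^−5] / 0.064 = 94172.37050
Perpetuity value at year 5: €31,800.00 / 0.064 = 496875.00000
PV of perpetuity: 496875.00000 / (1+0.064)^5 = 364366.97426
Total PV = 94172.37050 + 364366.97426 = 458539.34475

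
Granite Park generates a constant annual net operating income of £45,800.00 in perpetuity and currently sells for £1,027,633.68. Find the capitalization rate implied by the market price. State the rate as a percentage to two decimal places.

P = C/r ⇒ r = C/P = £45,800.00/£1,027,633.68 = 0.044568

4.46%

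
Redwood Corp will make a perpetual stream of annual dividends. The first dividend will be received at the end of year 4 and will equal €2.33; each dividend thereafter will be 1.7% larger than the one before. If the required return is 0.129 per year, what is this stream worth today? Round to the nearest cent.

Value at end of year 3: C₁ / (r − g) = €2.33 / (0.129 − 0.017) = €20.8036
Discount to today: PV = €20.8036 / (1 + 0.129)^3 = €20.8036 / 1.439070 = €14.46

€14.46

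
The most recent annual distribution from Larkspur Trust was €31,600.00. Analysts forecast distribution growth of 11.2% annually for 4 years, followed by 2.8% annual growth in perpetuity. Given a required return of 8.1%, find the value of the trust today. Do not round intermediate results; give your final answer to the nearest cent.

D_1 = 35139.20000
D_2 = 39074.79040
D_3 = 43451.16692
D_4 = 48317.69762
Terminal value at year 4: TV = D_4×(1+g_2)/(r−g_2) = 49670.59315/0.053 = 937181.00290
P_0 = D_1/(1+r)^1 + D_2/(1+r)^2 + D_3/(1+r)^3 + D_4/(1+r)^4 + TV/(1+r)^4
    = 32506.19796 + 33438.38311 + 34397.30066 + 35383.71724 + 686310.59094 = 822036.18991

€822036.19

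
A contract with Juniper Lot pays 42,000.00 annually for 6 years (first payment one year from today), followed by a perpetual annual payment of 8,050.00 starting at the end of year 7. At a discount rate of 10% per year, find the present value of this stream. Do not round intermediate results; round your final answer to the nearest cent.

228361.10

PV of 6-year annuity: 42,000.00 × [1 − (1+0.1)^−6] / 0.1 = 182920.94938
Perpetuity value at year 6: 8,050.00 / 0.1 = 80500.00000
PV of perpetuity: 80500.00000 / (1+0.1)^6 = 45440.15137
Total PV = 182920.94938 + 45440.15137 = 228361.10075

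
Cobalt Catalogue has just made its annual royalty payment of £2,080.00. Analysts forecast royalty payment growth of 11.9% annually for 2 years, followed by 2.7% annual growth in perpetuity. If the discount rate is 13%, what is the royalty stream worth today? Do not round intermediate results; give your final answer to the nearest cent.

£24437.06

D_1 = 2327.52000
D_2 = 2604.49488
Terminal value at year 2: TV = D_2×(1+g_2)/(r−g_2) = 2674.81624/0.103 = 25969.08973
P_0 = D_1/(1+r)^1 + D_2/(1+r)^2 + TV/(1+r)^2
    = 2059.75221 + 2039.70153 + 20337.60649 = 24437.06023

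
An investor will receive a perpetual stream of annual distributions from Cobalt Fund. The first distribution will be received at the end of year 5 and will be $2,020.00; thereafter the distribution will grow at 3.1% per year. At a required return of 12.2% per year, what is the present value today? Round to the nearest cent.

$14006.79

Value at end of year 4: C₁ / (r − g) = $2,020.00 / (0.122 − 0.031) = $22,197.8022
Discount to today: PV = $22,197.8022 / (1 + 0.122)^4 = $22,197.8022 / 1.584789 = $14,006.79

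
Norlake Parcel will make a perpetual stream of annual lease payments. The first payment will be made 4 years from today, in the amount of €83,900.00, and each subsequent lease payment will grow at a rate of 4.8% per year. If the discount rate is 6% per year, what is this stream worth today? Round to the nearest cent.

€5870338.15

Value at end of year 3: C₁ / (r − g) = €83,900.00 / (0.06 − 0.048) = €6,991,666.6667
Discount to today: PV = €6,991,666.6667 / (1 + 0.06)^3 = €6,991,666.6667 / 1.191016 = €5,870,338.15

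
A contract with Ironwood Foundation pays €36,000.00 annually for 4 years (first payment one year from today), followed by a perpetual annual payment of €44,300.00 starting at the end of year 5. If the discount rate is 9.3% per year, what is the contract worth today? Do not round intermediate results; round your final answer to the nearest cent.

€449630.53

PV of 4-year annuity: €36,000.00 × [1 − (1+0.093)^−4] / 0.093 = 115866.03696
Perpetuity value at year 4: €44,300.00 / 0.093 = 476344.08602
PV of perpetuity: 476344.08602 / (1+0.093)^4 = 333764.49053
Total PV = 115866.03696 + 333764.49053 = 449630.52750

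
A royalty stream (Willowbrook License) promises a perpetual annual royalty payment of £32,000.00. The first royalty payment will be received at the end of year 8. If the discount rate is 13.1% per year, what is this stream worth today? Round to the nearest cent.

£103190.67

Value at end of year 7: C / r = £32,000.00 / 0.131 = £244,274.8092
Discount to today: PV = £244,274.8092 / (1 + 0.131)^7 = £244,274.8092 / 2.367218 = £103,190.67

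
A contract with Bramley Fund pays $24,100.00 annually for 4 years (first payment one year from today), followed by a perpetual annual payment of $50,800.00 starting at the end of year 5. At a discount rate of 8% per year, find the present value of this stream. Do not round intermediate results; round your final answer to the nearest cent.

PV of 4-year annuity: $24,100.00 × [1 − (1+0.08)^−4] / 0.08 = 79822.25685
Perpetuity value at year 4: $50,800.00 / 0.08 = 635000.00000
PV of perpetuity: 635000.00000 / (1+0.08)^4 = 466743.95653
Total PV = 79822.25685 + 466743.95653 = 546566.21337

$546566.21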